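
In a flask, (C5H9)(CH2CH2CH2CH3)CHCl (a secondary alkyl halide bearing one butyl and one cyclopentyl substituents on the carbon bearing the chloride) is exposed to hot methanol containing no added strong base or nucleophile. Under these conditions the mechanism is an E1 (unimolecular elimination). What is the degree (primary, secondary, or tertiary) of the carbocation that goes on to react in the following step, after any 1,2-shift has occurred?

tertiary

Step 1: Ionisation: the C–Cl σ-bond cleaves heterolytically; both bonding electrons depart with Cl⁻, leaving a secondary carbocation at the α-carbon.
Step 2: A 1,2-hydride shift from the adjacent cyclopentyl carbon moves the positive charge from the secondary centre to an adjacent carbon, generating a more stable tertiary carbocation.
The cation rearranges from secondary to tertiary via a 1,2-hydride shift from the adjacent cyclopentyl carbon; the tertiary cation is what reacts next.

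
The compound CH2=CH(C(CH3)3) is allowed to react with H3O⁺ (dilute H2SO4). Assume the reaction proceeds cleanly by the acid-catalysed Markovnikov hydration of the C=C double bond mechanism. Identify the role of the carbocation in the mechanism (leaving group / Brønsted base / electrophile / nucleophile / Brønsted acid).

electrophile

Step 3: Nucleophilic capture of the cation by H2O produces the protonated alcohol (an oxonium ion).
The carbocation accepts an electron pair into an empty or π* orbital — it is the electrophile.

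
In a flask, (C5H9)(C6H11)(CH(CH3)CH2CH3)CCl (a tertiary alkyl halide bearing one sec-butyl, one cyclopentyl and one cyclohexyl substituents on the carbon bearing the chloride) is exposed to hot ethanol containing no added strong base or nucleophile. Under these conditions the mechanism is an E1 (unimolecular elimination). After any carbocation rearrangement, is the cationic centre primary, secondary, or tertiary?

tertiary

Step 1: The C–Cl bond breaks with both electrons going to the chloride; Cl⁻ leaves and a tertiary carbocation remains.
No single 1,2-shift to an adjacent carbon would give a more-substituted cation, so no rearrangement occurs.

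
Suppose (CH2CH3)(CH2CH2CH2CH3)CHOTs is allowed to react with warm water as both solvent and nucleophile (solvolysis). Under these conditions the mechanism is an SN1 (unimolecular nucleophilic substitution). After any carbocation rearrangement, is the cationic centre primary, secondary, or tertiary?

Step 1: Ionisation: the C–O σ-bond cleaves heterolytically; both bonding electrons depart with TsO⁻, leaving a secondary carbocation at the α-carbon.
No single 1,2-shift to an adjacent carbon would give a more-substituted cation, so no rearrangement occurs.

secondary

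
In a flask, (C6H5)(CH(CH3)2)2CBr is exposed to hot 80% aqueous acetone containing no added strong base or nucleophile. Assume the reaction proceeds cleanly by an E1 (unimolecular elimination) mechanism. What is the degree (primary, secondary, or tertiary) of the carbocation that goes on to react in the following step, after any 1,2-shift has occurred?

tertiary

Step 1: Unassisted departure of Br⁻ (taking the C–Br bonding pair) generates a tertiary carbocation.
No single 1,2-shift to an adjacent carbon would give a more-substituted cation, so no rearrangement occurs.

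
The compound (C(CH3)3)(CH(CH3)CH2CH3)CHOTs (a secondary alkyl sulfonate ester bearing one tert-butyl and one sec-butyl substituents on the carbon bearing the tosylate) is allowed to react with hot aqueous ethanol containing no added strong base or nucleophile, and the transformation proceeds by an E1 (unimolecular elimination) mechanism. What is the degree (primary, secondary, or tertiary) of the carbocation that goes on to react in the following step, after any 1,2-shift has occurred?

tertiary

Step 1: Unassisted departure of TsO⁻ (taking the C–O bonding pair) generates a secondary carbocation.
Step 2: A 1,2-hydride shift from the adjacent sec-butyl carbon moves the positive charge from the secondary centre to an adjacent carbon, generating a more stable tertiary carbocation.
The cation rearranges from secondary to tertiary via a 1,2-hydride shift from the adjacent sec-butyl carbon; the tertiary cation is what reacts next.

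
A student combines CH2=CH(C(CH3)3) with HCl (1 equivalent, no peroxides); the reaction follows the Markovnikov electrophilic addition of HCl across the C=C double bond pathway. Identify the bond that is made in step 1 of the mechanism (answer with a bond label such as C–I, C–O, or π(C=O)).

C–H

Step 1: The π electrons of the C=C bond attack a proton of HCl; Markovnikov addition places the new C–H on the less-substituted alkene carbon, so the positive charge ends up on the more-substituted carbon — a secondary carbocation. The H–Cl bond breaks heterolytically, releasing Cl⁻.
The bond formed in this step is the C–H bond.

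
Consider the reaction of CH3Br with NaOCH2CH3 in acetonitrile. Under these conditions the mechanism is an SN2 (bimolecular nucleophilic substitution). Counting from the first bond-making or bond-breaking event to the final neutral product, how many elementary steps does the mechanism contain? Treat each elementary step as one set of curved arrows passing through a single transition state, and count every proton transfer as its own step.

Step 1: Backside attack by CH3CH2O⁻ on the carbon bearing the bromide: the new C–O bond forms as the C–Br bond breaks, with Walden inversion at carbon.
Total: 1 elementary step.

1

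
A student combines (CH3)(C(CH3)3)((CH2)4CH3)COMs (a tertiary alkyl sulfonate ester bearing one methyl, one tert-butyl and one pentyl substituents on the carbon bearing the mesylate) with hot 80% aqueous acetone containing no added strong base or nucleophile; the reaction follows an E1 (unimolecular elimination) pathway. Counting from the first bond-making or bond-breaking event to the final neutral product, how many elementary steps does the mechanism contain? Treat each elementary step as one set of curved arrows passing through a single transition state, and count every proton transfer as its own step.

2

Step 1: Rate-determining heterolysis of the C–O bond gives MsO⁻ and a tertiary carbocation.
(No 1,2-shift: no single shift to an adjacent carbon would give a more stable cation.)
Step 2: A weak base (a water molecule from the solvent) removes a proton from a carbon adjacent to the cationic centre; the electrons of that C–H bond become the new π(C=C) bond, giving the alkene.
Total: 2 elementary steps.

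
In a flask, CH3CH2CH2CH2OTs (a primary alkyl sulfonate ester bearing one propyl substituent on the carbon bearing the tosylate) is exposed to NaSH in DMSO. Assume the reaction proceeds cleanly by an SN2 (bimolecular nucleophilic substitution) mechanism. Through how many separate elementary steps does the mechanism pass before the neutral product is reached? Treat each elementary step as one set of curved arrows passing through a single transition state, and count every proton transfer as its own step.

Step 1: The hydrosulfide nucleophile donates a lone pair from S to the α-carbon in a backside attack; simultaneously the C–O σ-bond breaks and both of its electrons leave with TsO⁻. One concerted step with inversion of configuration.
Total: 1 elementary step.

1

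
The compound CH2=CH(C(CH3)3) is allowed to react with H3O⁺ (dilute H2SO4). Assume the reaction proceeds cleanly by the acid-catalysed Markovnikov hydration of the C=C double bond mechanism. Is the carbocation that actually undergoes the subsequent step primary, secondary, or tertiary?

tertiary

Step 1: The π electrons of the C=C bond attack a proton of H3O⁺; Markovnikov addition places the new C–H on the less-substituted alkene carbon, so the positive charge ends up on the more-substituted carbon — a secondary carbocation. H2O is released.
Step 2: A methyl group with its bonding pair migrates from the adjacent tert-butyl carbon to the cationic centre — a 1,2-methyl shift — upgrading the secondary cation to a tertiary one.
The cation rearranges from secondary to tertiary via a 1,2-methyl shift from the adjacent tert-butyl carbon; the tertiary cation is what reacts next.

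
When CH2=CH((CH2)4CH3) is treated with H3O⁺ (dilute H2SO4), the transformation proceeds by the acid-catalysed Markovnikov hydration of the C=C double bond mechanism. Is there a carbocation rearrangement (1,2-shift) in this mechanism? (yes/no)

no

The first-formed carbocation is secondary.
No single 1,2-shift to an adjacent carbon would produce a more-substituted cation than the one already present, so no rearrangement occurs.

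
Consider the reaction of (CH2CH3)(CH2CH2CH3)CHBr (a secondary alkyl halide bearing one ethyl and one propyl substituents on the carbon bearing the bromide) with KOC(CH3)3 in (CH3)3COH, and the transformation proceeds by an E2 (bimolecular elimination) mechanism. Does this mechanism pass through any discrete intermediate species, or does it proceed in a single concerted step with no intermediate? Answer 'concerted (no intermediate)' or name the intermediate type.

concerted (no intermediate)

In one step, (CH3)3CO⁻ pulls off a β-proton, the C–Br bond cleaves, and a C=C double bond forms between the α- and β-carbons (E2, anti elimination).
All bond changes occur in one transition state; no discrete intermediate is formed.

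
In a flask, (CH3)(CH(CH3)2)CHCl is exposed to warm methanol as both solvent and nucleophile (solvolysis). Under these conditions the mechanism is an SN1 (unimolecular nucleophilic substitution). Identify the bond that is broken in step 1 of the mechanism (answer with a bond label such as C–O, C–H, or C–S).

Step 1: Ionisation: the C–Cl σ-bond cleaves heterolytically; both bonding electrons depart with Cl⁻, leaving a secondary carbocation at the α-carbon.
The bond broken in this step is the C–Cl bond.

C–Cl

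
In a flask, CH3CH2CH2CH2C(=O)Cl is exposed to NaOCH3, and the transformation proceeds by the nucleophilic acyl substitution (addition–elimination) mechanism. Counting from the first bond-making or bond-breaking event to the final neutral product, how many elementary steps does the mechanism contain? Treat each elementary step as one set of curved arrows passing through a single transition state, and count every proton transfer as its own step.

Step 1: A lone pair on the O of CH3O⁻ attacks the electrophilic acyl carbon; the π(C=O) electrons move onto oxygen, giving a tetrahedral intermediate.
Step 2: Collapse of the tetrahedral intermediate: the alkoxide oxygen pushes its lone pair back to re-form C=O while Cl⁻ leaves.
Total: 2 elementary steps.

2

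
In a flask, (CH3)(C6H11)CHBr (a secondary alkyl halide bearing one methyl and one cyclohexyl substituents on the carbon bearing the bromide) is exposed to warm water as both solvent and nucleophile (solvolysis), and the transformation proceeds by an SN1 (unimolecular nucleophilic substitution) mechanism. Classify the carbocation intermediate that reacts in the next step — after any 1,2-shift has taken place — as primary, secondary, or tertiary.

Step 1: The C–Br bond breaks with both electrons going to the bromide; Br⁻ leaves and a secondary carbocation remains.
Step 2: A 1,2-hydride shift from the adjacent cyclohexyl carbon moves the positive charge from the secondary centre to an adjacent carbon, generating a more stable tertiary carbocation.
The cation rearranges from secondary to tertiary via a 1,2-hydride shift from the adjacent cyclohexyl carbon; the tertiary cation is what reacts next.

tertiary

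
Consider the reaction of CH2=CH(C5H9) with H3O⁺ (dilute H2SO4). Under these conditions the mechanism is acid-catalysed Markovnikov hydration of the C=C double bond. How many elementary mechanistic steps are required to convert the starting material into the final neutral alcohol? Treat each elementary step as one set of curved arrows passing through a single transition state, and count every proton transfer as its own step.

4

Step 1: Protonation of the alkene by H3O⁺: the π bond acts as the nucleophile and picks up H⁺, giving the more stable (Markovnikov) secondary carbocation. H2O is released.
Step 2: A 1,2-hydride shift from the adjacent cyclopentyl carbon moves the positive charge from the secondary centre to an adjacent carbon, generating a more stable tertiary carbocation.
Step 3: Water acts as the nucleophile: an oxygen lone pair bonds to the cationic carbon, giving an oxonium-ion intermediate.
Step 4: Proton transfer from the O–H of the oxonium ion to H2O completes the catalytic cycle and yields the alcohol.
Total: 4 elementary steps.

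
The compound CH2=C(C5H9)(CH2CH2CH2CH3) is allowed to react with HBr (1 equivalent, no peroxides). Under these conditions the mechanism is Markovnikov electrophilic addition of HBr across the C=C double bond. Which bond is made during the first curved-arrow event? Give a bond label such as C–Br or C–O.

Step 1: The π electrons of the C=C bond attack a proton of HBr; Markovnikov addition places the new C–H on the less-substituted alkene carbon, so the positive charge ends up on the more-substituted carbon — a tertiary carbocation. The H–Br bond breaks heterolytically, releasing Br⁻.
The bond formed in this step is the C–H bond.

C–H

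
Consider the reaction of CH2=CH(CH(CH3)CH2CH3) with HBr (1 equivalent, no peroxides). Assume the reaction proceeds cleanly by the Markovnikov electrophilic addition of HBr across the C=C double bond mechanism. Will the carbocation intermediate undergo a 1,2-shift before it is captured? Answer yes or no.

The first-formed carbocation is secondary.
The adjacent sec-butyl carbon already bears 2 other carbon substituents and has a hydrogen to migrate; after a 1,2-hydride shift from that carbon the positive charge sits on a tertiary centre.
Tertiary is more stable than secondary, so the shift occurs.

yes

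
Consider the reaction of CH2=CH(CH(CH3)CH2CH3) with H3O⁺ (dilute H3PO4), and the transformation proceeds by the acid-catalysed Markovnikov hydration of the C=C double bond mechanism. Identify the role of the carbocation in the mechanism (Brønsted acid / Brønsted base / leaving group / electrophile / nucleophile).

electrophile

Step 3: Water acts as the nucleophile: an oxygen lone pair bonds to the cationic carbon, giving an oxonium-ion intermediate.
The carbocation accepts an electron pair into an empty or π* orbital — it is the electrophile.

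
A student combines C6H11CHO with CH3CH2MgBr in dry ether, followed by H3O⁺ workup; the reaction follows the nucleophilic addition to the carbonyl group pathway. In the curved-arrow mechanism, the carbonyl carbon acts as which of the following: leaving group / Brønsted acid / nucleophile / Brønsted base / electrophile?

Step 1: the carbanion-like carbon of CH3CH2MgBr attacks the sp² carbonyl carbon; the C=O π bond breaks and the electrons end up as a lone pair on the alkoxide oxygen of the tetrahedral intermediate.
The carbonyl carbon accepts an electron pair into an empty or π* orbital — it is the electrophile.

electrophile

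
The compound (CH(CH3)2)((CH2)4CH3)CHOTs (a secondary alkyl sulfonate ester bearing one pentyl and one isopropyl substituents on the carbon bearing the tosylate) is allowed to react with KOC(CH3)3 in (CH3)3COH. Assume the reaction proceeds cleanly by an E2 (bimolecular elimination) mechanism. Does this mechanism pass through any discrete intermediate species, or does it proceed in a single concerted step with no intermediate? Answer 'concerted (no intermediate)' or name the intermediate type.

concerted (no intermediate)

The strong base (CH3)3CO⁻ removes a β-hydrogen; in the same concerted event the electrons of the breaking C–H bond form the new π(C=C) bond and the C–O σ-bond breaks, expelling TsO⁻. Anti-periplanar geometry; one transition state.
All bond changes occur in one transition state; no discrete intermediate is formed.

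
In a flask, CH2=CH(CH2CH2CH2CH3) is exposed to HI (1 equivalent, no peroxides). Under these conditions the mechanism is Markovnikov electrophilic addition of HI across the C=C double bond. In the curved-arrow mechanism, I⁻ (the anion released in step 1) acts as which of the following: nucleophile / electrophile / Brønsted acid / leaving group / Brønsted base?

nucleophile

Step 2: I⁻ captures the cation: a lone pair on I⁻ fills the empty p orbital, producing the alkyl halide product.
I⁻ (the anion released in step 1) donates an electron pair to form a new σ-bond to carbon — it is the nucleophile.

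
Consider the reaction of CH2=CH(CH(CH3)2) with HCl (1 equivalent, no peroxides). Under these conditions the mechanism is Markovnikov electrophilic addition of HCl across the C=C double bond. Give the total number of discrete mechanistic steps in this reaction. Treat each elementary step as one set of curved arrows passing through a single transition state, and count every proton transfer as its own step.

Step 1: Protonation of the alkene by HCl: the π bond acts as the nucleophile and picks up H⁺, giving the more stable (Markovnikov) secondary carbocation. The H–Cl bond breaks heterolytically, releasing Cl⁻.
Step 2: A hydride (H with its bonding pair) migrates from the adjacent isopropyl carbon to the cationic centre — a 1,2-hydride shift — upgrading the secondary cation to a tertiary one.
Step 3: Cl⁻ captures the cation: a lone pair on Cl⁻ fills the empty p orbital, producing the alkyl halide product.
Total: 3 elementary steps.

3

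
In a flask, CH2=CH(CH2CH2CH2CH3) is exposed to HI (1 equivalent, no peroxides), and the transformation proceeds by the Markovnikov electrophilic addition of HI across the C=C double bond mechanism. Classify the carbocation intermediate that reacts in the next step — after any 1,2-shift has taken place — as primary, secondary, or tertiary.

Step 1: Protonation of the alkene by HI: the π bond acts as the nucleophile and picks up H⁺, giving the more stable (Markovnikov) secondary carbocation. The H–I bond breaks heterolytically, releasing I⁻.
No single 1,2-shift to an adjacent carbon would give a more-substituted cation, so no rearrangement occurs.

secondary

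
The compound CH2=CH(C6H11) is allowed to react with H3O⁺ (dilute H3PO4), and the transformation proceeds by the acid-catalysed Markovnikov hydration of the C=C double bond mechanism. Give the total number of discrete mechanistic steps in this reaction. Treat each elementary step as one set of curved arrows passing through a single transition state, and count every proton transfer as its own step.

4

Step 1: Electrophilic addition begins with the π(C=C) electrons forming a bond to the proton of H3O⁺. Following Markovnikov's rule, the resulting cation is secondary. H2O is released.
Step 2: A 1,2-hydride shift from the adjacent cyclohexyl carbon moves the positive charge from the secondary centre to an adjacent carbon, generating a more stable tertiary carbocation.
Step 3: Nucleophilic capture of the cation by H2O produces the protonated alcohol (an oxonium ion).
Step 4: Proton transfer from the O–H of the oxonium ion to H2O completes the catalytic cycle and yields the alcohol.
Total: 4 elementary steps.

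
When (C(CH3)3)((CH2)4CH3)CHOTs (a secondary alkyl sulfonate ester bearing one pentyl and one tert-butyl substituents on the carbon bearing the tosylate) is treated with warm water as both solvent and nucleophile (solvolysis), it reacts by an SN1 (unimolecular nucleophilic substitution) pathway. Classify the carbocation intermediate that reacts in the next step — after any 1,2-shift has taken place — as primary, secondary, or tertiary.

Step 1: Unassisted departure of TsO⁻ (taking the C–O bonding pair) generates a secondary carbocation.
Step 2: A 1,2-methyl shift from the adjacent tert-butyl carbon moves the positive charge from the secondary centre to an adjacent carbon, generating a more stable tertiary carbocation.
The cation rearranges from secondary to tertiary via a 1,2-methyl shift from the adjacent tert-butyl carbon; the tertiary cation is what reacts next.

tertiary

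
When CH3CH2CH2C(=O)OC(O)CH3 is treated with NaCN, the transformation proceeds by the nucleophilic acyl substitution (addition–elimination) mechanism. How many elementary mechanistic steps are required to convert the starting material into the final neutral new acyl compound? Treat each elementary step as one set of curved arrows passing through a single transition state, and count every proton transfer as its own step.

Step 1: CN⁻ adds to the carbonyl carbon; the C=O π electrons shift onto oxygen and a tetrahedral alkoxide intermediate forms.
Step 2: An oxygen lone pair re-forms the C=O π bond as the C–O σ-bond breaks; CH3CO2⁻ is expelled.
Total: 2 elementary steps.

2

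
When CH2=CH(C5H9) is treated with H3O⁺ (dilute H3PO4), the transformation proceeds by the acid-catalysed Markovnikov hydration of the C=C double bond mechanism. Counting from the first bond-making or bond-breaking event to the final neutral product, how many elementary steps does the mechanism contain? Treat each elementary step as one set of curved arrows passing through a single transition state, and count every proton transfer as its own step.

4

Step 1: Protonation of the alkene by H3O⁺: the π bond acts as the nucleophile and picks up H⁺, giving the more stable (Markovnikov) secondary carbocation. H2O is released.
Step 2: Carbocation rearrangement: a 1,2-hydride shift from the adjacent cyclopentyl carbon converts the initially-formed secondary cation into the more stable tertiary cation.
Step 3: Nucleophilic capture of the cation by H2O produces the protonated alcohol (an oxonium ion).
Step 4: H2O removes a proton from the oxonium oxygen, regenerating H3O⁺ and giving the neutral alcohol.
Total: 4 elementary steps.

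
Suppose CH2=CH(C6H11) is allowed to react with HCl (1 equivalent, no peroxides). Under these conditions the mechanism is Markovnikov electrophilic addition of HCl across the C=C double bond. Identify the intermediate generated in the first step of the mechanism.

Step 1: Electrophilic addition begins with the π(C=C) electrons forming a bond to the proton of HCl. Following Markovnikov's rule, the resulting cation is secondary. The H–Cl bond breaks heterolytically, releasing Cl⁻.
After step 1 the species present is a secondary carbocation.

secondary carbocation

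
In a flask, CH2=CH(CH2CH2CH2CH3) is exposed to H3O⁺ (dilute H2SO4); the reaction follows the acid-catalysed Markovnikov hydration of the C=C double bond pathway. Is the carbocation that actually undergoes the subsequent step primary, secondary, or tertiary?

Step 1: Electrophilic addition begins with the π(C=C) electrons forming a bond to the proton of H3O⁺. Following Markovnikov's rule, the resulting cation is secondary. H2O is released.
No single 1,2-shift to an adjacent carbon would give a more-substituted cation, so no rearrangement occurs.

secondary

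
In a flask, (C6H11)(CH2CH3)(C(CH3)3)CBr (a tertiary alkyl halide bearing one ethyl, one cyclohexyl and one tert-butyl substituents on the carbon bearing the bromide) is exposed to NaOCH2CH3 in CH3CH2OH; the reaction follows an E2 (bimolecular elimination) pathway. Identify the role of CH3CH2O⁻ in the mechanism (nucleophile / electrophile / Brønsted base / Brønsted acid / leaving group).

Brønsted base

Step 1: Concerted anti-periplanar elimination: CH3CH2O⁻ abstracts a β-H while Br⁻ leaves, and the C–H electrons become the new C=C π bond — all in a single transition state.
CH3CH2O⁻ accepts a proton in a proton-transfer step — a Brønsted base.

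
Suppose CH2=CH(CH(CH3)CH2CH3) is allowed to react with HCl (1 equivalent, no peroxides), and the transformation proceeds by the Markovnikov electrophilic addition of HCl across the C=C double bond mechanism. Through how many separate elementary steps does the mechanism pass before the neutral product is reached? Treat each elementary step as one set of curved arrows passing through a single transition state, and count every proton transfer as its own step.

3

Step 1: Protonation of the alkene by HCl: the π bond acts as the nucleophile and picks up H⁺, giving the more stable (Markovnikov) secondary carbocation. The H–Cl bond breaks heterolytically, releasing Cl⁻.
Step 2: A hydride (H with its bonding pair) migrates from the adjacent sec-butyl carbon to the cationic centre — a 1,2-hydride shift — upgrading the secondary cation to a tertiary one.
Step 3: Nucleophilic attack by Cl⁻ on the carbocation completes the addition, giving R–Cl.
Total: 3 elementary steps.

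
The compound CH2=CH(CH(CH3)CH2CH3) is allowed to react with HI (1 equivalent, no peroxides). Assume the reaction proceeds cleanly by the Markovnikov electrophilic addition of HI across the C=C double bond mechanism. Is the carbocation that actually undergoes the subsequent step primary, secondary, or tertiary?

Step 1: The π electrons of the C=C bond attack a proton of HI; Markovnikov addition places the new C–H on the less-substituted alkene carbon, so the positive charge ends up on the more-substituted carbon — a secondary carbocation. The H–I bond breaks heterolytically, releasing I⁻.
Step 2: A hydride (H with its bonding pair) migrates from the adjacent sec-butyl carbon to the cationic centre — a 1,2-hydride shift — upgrading the secondary cation to a tertiary one.
The cation rearranges from secondary to tertiary via a 1,2-hydride shift from the adjacent sec-butyl carbon; the tertiary cation is what reacts next.

tertiary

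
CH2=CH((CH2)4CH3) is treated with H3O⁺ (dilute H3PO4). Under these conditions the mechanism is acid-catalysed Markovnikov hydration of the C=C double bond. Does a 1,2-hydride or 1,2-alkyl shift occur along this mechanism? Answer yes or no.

no

The first-formed carbocation is secondary.
No single 1,2-shift to an adjacent carbon would produce a more-substituted cation than the one already present, so no rearrangement occurs.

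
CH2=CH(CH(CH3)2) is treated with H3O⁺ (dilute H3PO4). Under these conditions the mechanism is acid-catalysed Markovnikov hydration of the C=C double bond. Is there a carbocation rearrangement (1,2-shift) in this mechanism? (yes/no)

yes

The first-formed carbocation is secondary.
The adjacent isopropyl carbon already bears 2 other carbon substituents and has a hydrogen to migrate; after a 1,2-hydride shift from that carbon the positive charge sits on a tertiary centre.
Tertiary is more stable than secondary, so the shift occurs.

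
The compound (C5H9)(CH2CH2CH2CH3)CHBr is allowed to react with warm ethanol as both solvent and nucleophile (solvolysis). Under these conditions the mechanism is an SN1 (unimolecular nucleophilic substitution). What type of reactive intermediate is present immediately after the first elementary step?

Step 1: Ionisation: the C–Br σ-bond cleaves heterolytically; both bonding electrons depart with Br⁻, leaving a secondary carbocation at the α-carbon.
After step 1 the species present is a secondary carbocation.

secondary carbocation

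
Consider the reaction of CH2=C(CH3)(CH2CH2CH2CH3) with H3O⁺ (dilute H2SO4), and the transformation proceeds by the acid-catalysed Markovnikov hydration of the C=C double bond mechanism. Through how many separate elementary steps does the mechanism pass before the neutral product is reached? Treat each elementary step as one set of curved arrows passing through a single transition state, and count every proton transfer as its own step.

Step 1: The π electrons of the C=C bond attack a proton of H3O⁺; Markovnikov addition places the new C–H on the less-substituted alkene carbon, so the positive charge ends up on the more-substituted carbon — a tertiary carbocation. H2O is released.
(No 1,2-shift: no single shift to an adjacent carbon would give a more stable cation.)
Step 2: Nucleophilic capture of the cation by H2O produces the protonated alcohol (an oxonium ion).
Step 3: Proton transfer from the O–H of the oxonium ion to H2O completes the catalytic cycle and yields the alcohol.
Total: 3 elementary steps.

3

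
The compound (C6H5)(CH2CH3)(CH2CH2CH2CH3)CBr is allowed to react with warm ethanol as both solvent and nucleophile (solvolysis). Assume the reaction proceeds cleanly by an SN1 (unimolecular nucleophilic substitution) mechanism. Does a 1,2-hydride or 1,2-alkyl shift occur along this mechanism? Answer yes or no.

The first-formed carbocation is tertiary.
No single 1,2-shift to an adjacent carbon would produce a more-substituted cation than the one already present, so no rearrangement occurs.

no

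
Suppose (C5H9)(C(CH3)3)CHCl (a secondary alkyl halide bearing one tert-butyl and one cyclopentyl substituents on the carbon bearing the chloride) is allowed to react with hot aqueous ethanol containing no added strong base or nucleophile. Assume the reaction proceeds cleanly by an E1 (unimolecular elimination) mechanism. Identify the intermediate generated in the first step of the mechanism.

secondary carbocation

Step 1: Ionisation: the C–Cl σ-bond cleaves heterolytically; both bonding electrons depart with Cl⁻, leaving a secondary carbocation at the α-carbon.
After step 1 the species present is a secondary carbocation.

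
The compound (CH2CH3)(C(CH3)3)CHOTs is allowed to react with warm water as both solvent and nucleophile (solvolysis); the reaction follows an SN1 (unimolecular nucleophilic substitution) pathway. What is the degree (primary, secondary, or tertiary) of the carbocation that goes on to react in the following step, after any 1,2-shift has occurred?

Step 1: The C–O bond breaks with both electrons going to the tosylate; TsO⁻ leaves and a secondary carbocation remains.
Step 2: A methyl group with its bonding pair migrates from the adjacent tert-butyl carbon to the cationic centre — a 1,2-methyl shift — upgrading the secondary cation to a tertiary one.
The cation rearranges from secondary to tertiary via a 1,2-methyl shift from the adjacent tert-butyl carbon; the tertiary cation is what reacts next.

tertiary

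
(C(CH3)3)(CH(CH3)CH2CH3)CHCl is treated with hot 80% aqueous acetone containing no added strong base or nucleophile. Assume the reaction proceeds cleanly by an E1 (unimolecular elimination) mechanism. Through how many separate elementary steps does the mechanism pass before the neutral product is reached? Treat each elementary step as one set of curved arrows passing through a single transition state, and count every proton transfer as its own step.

Step 1: Rate-determining heterolysis of the C–Cl bond gives Cl⁻ and a secondary carbocation.
Step 2: A 1,2-hydride shift from the adjacent sec-butyl carbon moves the positive charge from the secondary centre to an adjacent carbon, generating a more stable tertiary carbocation.
Step 3: Loss of a β-proton to a water molecule of the solvent: the C–H bonding pair collapses toward the cationic carbon to form the C=C π bond, yielding the alkene.
Total: 3 elementary steps.

3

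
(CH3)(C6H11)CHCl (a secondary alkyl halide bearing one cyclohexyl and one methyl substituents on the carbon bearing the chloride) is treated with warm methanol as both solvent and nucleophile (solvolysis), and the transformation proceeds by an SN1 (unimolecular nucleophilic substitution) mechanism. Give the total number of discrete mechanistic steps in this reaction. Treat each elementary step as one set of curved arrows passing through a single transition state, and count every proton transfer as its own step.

4

Step 1: The C–Cl bond breaks with both electrons going to the chloride; Cl⁻ leaves and a secondary carbocation remains.
Step 2: A hydride (H with its bonding pair) migrates from the adjacent cyclohexyl carbon to the cationic centre — a 1,2-hydride shift — upgrading the secondary cation to a tertiary one.
Step 3: A lone pair on the oxygen of CH3OH attacks the carbocation, forming a new C–O σ-bond and an oxonium ion.
Step 4: Deprotonation of the oxonium oxygen by solvent methanol yields the neutral ether.
Total: 4 elementary steps.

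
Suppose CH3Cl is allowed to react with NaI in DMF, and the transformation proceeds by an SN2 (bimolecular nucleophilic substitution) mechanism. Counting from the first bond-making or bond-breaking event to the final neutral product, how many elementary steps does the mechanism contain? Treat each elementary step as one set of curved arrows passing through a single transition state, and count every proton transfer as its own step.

1

Step 1: Backside attack by I⁻ on the carbon bearing the chloride: the new C–I bond forms as the C–Cl bond breaks, with Walden inversion at carbon.
Total: 1 elementary step.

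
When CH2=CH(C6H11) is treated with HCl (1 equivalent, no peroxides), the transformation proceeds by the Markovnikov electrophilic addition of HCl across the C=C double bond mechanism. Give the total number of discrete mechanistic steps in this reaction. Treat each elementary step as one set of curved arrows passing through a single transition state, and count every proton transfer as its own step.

Step 1: The π electrons of the C=C bond attack a proton of HCl; Markovnikov addition places the new C–H on the less-substituted alkene carbon, so the positive charge ends up on the more-substituted carbon — a secondary carbocation. The H–Cl bond breaks heterolytically, releasing Cl⁻.
Step 2: A hydride (H with its bonding pair) migrates from the adjacent cyclohexyl carbon to the cationic centre — a 1,2-hydride shift — upgrading the secondary cation to a tertiary one.
Step 3: The Cl⁻ anion donates a lone pair to the carbocation, forming the new C–Cl σ-bond and giving the neutral alkyl halide.
Total: 3 elementary steps.

3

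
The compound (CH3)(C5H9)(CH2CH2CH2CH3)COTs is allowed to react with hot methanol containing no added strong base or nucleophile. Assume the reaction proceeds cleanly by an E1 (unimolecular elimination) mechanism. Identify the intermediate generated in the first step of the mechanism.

Step 1: Rate-determining heterolysis of the C–O bond gives TsO⁻ and a tertiary carbocation.
After step 1 the species present is a tertiary carbocation.

tertiary carbocation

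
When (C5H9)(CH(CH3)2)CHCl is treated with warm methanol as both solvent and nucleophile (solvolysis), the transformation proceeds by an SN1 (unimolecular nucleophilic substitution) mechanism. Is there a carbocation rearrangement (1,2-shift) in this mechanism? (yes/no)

The first-formed carbocation is secondary.
The adjacent isopropyl carbon already bears 2 other carbon substituents and has a hydrogen to migrate; after a 1,2-hydride shift from that carbon the positive charge sits on a tertiary centre.
Tertiary is more stable than secondary, so the shift occurs.

yes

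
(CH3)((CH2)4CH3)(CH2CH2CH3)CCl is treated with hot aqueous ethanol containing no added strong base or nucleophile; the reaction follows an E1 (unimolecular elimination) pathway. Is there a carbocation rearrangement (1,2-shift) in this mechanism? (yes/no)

no

The first-formed carbocation is tertiary.
No single 1,2-shift to an adjacent carbon would produce a more-substituted cation than the one already present, so no rearrangement occurs.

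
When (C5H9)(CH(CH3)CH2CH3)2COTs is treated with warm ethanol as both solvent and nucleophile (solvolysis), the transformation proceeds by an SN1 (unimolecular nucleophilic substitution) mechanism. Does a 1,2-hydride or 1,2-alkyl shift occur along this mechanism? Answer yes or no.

no

The first-formed carbocation is tertiary.
No single 1,2-shift to an adjacent carbon would produce a more-substituted cation than the one already present, so no rearrangement occurs.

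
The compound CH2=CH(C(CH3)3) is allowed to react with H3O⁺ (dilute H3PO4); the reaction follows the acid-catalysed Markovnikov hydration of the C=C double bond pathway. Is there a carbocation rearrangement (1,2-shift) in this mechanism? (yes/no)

yes

The first-formed carbocation is secondary.
The adjacent tert-butyl carbon has no hydrogen but bears methyl groups; migration of one methyl with its bonding pair (a 1,2-methyl shift) places the charge on a tertiary centre.
Tertiary is more stable than secondary, so the shift occurs.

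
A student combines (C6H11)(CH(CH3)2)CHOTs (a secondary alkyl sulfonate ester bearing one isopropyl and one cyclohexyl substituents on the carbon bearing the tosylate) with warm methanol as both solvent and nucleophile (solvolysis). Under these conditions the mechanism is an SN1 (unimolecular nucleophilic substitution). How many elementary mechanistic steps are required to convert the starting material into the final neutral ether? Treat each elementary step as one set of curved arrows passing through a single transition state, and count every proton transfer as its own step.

4

Step 1: The C–O bond breaks with both electrons going to the tosylate; TsO⁻ leaves and a secondary carbocation remains.
Step 2: A hydride (H with its bonding pair) migrates from the adjacent isopropyl carbon to the cationic centre — a 1,2-hydride shift — upgrading the secondary cation to a tertiary one.
Step 3: A lone pair on the oxygen of CH3OH attacks the carbocation, forming a new C–O σ-bond and an oxonium ion.
Step 4: Deprotonation of the oxonium oxygen by solvent methanol yields the neutral ether.
Total: 4 elementary steps.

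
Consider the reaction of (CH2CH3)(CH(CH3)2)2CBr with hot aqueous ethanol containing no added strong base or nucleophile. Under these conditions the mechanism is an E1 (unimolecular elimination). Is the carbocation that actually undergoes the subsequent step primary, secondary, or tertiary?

tertiary

Step 1: Rate-determining heterolysis of the C–Br bond gives Br⁻ and a tertiary carbocation.
No single 1,2-shift to an adjacent carbon would give a more-substituted cation, so no rearrangement occurs.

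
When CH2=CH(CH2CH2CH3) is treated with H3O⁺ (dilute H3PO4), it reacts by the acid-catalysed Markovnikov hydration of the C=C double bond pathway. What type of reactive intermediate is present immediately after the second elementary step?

Step 1: The π electrons of the C=C bond attack a proton of H3O⁺; Markovnikov addition places the new C–H on the less-substituted alkene carbon, so the positive charge ends up on the more-substituted carbon — a secondary carbocation. H2O is released.
Step 2: Nucleophilic capture of the cation by H2O produces the protonated alcohol (an oxonium ion).
After step 2 the species present is an oxonium ion.

oxonium ion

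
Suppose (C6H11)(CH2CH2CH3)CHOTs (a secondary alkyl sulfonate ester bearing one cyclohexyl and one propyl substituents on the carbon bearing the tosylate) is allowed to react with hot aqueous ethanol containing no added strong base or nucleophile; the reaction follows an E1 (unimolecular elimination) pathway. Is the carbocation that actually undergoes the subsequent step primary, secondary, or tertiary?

Step 1: The C–O bond breaks with both electrons going to the tosylate; TsO⁻ leaves and a secondary carbocation remains.
Step 2: Carbocation rearrangement: a 1,2-hydride shift from the adjacent cyclohexyl carbon converts the initially-formed secondary cation into the more stable tertiary cation.
The cation rearranges from secondary to tertiary via a 1,2-hydride shift from the adjacent cyclohexyl carbon; the tertiary cation is what reacts next.

tertiary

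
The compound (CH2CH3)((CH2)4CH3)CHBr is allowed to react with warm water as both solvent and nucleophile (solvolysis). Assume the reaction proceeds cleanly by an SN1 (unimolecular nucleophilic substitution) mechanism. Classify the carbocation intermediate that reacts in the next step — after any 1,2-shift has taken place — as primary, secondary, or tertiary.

Step 1: Rate-determining heterolysis of the C–Br bond gives Br⁻ and a secondary carbocation.
No single 1,2-shift to an adjacent carbon would give a more-substituted cation, so no rearrangement occurs.

secondary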